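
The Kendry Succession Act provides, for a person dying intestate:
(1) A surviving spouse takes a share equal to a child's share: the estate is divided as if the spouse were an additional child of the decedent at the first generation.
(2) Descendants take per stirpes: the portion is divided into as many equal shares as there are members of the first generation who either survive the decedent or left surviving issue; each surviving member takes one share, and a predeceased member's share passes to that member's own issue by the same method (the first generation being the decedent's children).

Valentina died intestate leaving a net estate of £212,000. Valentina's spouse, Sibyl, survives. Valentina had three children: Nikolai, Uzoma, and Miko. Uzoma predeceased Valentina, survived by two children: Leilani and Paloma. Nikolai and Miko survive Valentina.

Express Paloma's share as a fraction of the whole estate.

Paloma receives 1/8 of the estate.

The spouse counts as an additional share at the children's level, so there are 4 primary shares of £53,000. Sibyl takes one such share (£53,000).
The children's combined portion (£159,000) is divided into 3 shares of £53,000: Nikolai and Miko each take £53,000; Uzoma's £53,000 share passes to Uzoma's issue.
Uzoma's share (£53,000) is divided into 2 shares of £26,500: Leilani and Paloma each take £26,500.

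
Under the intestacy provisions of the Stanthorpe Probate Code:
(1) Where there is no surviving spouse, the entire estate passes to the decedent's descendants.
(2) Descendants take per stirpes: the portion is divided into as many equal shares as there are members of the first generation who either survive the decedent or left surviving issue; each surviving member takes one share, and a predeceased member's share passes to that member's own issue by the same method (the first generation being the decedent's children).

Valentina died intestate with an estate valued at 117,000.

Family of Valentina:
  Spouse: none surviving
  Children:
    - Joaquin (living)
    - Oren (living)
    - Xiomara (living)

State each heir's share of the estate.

Joaquin: 39,000; Oren: 39,000; Xiomara: 39,000

The entire 117,000 passes to the descendants.
That amount (117,000) is divided into 3 shares of 39,000: Joaquin, Oren, and Xiomara each take 39,000.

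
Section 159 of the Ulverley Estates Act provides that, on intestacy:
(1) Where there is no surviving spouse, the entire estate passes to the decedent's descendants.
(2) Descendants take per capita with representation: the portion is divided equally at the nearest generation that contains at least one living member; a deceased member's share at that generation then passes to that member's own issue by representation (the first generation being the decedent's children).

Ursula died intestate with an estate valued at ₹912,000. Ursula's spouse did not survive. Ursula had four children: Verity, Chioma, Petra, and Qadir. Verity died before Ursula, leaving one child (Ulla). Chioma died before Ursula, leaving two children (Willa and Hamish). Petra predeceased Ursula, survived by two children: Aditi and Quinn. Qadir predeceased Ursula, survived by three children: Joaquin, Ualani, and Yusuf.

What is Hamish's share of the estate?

The entire ₹912,000 passes to the descendants.
No child survives, so the initial division is made at the grandchildren's generation.
That amount (₹912,000) is divided into 8 shares of ₹114,000: Ulla, Willa, Hamish, Aditi, Quinn, Joaquin, Ualani, and Yusuf each take ₹114,000.

Hamish receives ₹114,000.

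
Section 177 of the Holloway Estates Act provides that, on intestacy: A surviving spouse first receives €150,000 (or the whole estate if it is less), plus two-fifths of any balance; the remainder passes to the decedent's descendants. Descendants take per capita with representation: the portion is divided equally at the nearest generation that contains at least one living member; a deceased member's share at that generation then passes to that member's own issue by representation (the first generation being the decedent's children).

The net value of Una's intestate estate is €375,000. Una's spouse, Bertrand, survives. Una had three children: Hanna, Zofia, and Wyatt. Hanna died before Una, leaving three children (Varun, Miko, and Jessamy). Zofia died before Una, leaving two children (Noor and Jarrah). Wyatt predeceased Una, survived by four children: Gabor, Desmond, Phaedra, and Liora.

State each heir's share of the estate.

Bertrand first takes €150,000, leaving a balance of €225,000. Bertrand then takes two-fifths of the balance (€90,000), for a total of €240,000. The remaining €135,000 passes to the descendants.
No child survives, so the initial division is made at the grandchildren's generation.
The descendants' portion (€135,000) is divided into 9 shares of €15,000: Varun, Miko, Jessamy, Noor, Jarrah, Gabor, Desmond, Phaedra, and Liora each take €15,000.

Bertrand: €240,000; Varun: €15,000; Miko: €15,000; Jessamy: €15,000; Noor: €15,000; Jarrah: €15,000; Gabor: €15,000; Desmond: €15,000; Phaedra: €15,000; Liora: €15,000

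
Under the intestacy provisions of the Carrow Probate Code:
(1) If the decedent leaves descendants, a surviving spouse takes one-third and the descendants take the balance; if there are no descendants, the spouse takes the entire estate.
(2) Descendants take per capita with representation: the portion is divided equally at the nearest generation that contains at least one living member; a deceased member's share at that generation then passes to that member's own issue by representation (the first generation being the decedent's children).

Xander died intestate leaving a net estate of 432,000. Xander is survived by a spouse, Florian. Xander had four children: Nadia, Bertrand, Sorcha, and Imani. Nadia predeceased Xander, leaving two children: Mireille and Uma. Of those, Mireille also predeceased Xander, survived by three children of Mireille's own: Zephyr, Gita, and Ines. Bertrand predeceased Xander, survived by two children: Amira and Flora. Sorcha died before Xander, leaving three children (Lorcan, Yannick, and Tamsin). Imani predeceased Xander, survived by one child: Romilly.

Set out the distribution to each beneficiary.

Florian: 144,000; Zephyr: 12,000; Gita: 12,000; Ines: 12,000; Uma: 36,000; Amira: 36,000; Flora: 36,000; Lorcan: 36,000; Yannick: 36,000; Tamsin: 36,000; Romilly: 36,000

Florian takes one-third of 432,000 = 144,000. The remaining 288,000 passes to the descendants.
No child survives, so the initial division is made at the grandchildren's generation.
The descendants' portion (288,000) is divided into 8 shares of 36,000: Uma, Amira, Flora, Lorcan, Yannick, Tamsin, and Romilly each take 36,000; Mireille's 36,000 share passes to Mireille's issue.
Mireille's share (36,000) is divided into 3 shares of 12,000: Zephyr, Gita, and Ines each take 12,000.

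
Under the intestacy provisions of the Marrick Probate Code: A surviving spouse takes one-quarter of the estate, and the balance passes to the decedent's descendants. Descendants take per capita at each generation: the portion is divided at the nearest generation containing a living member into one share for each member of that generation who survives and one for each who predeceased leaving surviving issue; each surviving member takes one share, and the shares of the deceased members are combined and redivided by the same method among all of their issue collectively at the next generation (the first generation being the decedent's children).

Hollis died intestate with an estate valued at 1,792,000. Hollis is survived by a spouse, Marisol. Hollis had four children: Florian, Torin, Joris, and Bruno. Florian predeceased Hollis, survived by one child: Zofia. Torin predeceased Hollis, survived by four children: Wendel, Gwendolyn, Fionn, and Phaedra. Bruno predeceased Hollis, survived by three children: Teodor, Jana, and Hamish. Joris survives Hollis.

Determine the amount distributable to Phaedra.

Marisol takes one-quarter of 1,792,000 = 448,000. The remaining 1,344,000 passes to the descendants.
The descendants' portion (1,344,000) is divided at the children's generation into 4 shares of 336,000. Joris takes 336,000. The 3 shares of the deceased (Florian, Torin, and Bruno) are combined into a pool of 1,008,000.
That pool (1,008,000) is divided at the grandchildren's generation equally among Zofia, Wendel, Gwendolyn, Fionn, Phaedra, Teodor, Jana, and Hamish: 126,000 each.

Phaedra receives 126,000.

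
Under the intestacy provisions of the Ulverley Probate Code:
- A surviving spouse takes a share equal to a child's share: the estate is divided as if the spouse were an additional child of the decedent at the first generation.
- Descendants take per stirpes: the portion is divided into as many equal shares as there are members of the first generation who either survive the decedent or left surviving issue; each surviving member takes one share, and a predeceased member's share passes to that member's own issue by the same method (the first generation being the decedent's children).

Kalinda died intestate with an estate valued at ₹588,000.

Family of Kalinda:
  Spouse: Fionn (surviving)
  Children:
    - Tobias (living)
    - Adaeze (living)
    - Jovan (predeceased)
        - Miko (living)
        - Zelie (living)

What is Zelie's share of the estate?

Zelie receives ₹73,500.

The spouse counts as an additional share at the children's level, so there are 4 primary shares of ₹147,000. Fionn takes one such share (₹147,000).
The children's combined portion (₹441,000) is divided into 3 shares of ₹147,000: Tobias and Adaeze each take ₹147,000; Jovan's ₹147,000 share passes to Jovan's issue.
Jovan's share (₹147,000) is divided into 2 shares of ₹73,500: Miko and Zelie each take ₹73,500.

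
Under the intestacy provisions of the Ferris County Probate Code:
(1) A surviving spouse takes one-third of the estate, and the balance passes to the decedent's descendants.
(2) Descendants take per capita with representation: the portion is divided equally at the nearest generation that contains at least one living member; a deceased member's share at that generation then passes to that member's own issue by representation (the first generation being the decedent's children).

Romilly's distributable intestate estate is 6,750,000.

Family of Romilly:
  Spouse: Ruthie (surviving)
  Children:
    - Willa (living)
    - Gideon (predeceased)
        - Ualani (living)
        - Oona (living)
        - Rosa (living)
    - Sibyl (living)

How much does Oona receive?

Oona receives 500,000.

Ruthie takes one-third of 6,750,000 = 2,250,000. The remaining 4,500,000 passes to the descendants.
The descendants' portion (4,500,000) is divided into 3 shares of 1,500,000: Willa and Sibyl each take 1,500,000; Gideon's 1,500,000 share passes to Gideon's issue.
Gideon's share (1,500,000) is divided into 3 shares of 500,000: Ualani, Oona, and Rosa each take 500,000.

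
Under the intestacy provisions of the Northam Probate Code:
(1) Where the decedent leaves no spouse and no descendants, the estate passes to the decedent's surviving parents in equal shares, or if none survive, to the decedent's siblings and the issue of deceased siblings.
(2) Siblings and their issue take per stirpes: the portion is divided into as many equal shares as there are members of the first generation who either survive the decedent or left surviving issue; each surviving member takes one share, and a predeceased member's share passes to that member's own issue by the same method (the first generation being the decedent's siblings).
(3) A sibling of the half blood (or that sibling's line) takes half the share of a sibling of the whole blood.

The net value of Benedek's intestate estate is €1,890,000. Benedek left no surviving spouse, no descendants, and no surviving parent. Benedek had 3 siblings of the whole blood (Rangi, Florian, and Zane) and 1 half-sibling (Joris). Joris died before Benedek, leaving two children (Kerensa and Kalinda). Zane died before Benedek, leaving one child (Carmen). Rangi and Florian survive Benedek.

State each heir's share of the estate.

Rangi: €540,000; Florian: €540,000; Kerensa: €135,000; Kalinda: €135,000; Carmen: €540,000

The entire €1,890,000 passes to the siblings and their issue.
Counting each half-blood sibling's line as half a unit, there are 7/2 units in €1,890,000, so one unit is €540,000. Whole-blood lines (Rangi, Florian, and Zane) take €540,000 each; half-blood lines (Joris) take €270,000 each.
Joris's share (€270,000) is divided into 2 shares of €135,000: Kerensa and Kalinda each take €135,000.
Zane's share (€540,000) passes entirely to Carmen.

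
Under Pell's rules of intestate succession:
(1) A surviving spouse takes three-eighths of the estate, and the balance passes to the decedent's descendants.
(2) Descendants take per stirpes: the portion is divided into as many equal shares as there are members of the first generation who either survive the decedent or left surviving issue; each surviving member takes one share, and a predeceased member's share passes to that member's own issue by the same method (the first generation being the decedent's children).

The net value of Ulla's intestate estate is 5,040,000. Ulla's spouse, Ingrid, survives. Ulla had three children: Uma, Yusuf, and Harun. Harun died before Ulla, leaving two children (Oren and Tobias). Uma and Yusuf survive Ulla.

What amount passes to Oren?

Ingrid takes three-eighths of 5,040,000 = 1,890,000. The remaining 3,150,000 passes to the descendants.
The descendants' portion (3,150,000) is divided into 3 shares of 1,050,000: Uma and Yusuf each take 1,050,000; Harun's 1,050,000 share passes to Harun's issue.
Harun's share (1,050,000) is divided into 2 shares of 525,000: Oren and Tobias each take 525,000.

Oren receives 525,000.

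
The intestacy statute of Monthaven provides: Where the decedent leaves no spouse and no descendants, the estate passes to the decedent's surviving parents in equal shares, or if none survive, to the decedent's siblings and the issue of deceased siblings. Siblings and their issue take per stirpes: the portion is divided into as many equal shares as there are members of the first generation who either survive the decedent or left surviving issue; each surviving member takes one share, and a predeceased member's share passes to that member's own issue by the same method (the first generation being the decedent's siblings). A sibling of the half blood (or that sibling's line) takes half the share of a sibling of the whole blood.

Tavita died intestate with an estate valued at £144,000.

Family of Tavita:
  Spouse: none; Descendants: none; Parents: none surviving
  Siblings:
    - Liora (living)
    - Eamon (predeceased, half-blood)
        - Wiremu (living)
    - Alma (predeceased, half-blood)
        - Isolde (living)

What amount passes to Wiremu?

Wiremu receives £36,000.

The entire £144,000 passes to the siblings and their issue.
Counting each half-blood sibling's line as half a unit, there are 2 units in £144,000, so one unit is £72,000. Whole-blood lines (Liora) take £72,000 each; half-blood lines (Eamon and Alma) take £36,000 each.
Eamon's share (£36,000) passes entirely to Wiremu.
Alma's share (£36,000) passes entirely to Isolde.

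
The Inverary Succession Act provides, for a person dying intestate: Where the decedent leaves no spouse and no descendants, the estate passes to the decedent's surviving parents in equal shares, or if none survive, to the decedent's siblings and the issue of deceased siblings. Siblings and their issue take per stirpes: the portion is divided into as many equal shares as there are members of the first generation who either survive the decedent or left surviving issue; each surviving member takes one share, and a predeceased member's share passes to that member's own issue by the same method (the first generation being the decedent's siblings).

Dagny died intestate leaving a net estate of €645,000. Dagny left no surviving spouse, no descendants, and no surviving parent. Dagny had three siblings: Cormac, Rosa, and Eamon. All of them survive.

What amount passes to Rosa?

The entire €645,000 passes to the siblings and their issue.
That amount (€645,000) is divided into 3 shares of €215,000: Cormac, Rosa, and Eamon each take €215,000.

Rosa receives €215,000.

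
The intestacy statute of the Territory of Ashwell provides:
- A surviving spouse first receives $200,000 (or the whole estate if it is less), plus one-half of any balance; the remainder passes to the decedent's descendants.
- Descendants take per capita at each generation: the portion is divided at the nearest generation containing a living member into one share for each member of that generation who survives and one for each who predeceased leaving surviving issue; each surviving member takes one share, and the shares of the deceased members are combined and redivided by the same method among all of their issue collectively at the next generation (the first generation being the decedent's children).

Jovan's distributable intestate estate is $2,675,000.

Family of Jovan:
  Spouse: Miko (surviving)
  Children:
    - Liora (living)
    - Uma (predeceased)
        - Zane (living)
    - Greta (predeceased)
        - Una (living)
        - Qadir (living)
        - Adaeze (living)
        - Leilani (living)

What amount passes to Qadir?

Qadir receives $165,000.

Miko first takes $200,000, leaving a balance of $2,475,000. Miko then takes one-half of the balance ($1,237,500), for a total of $1,437,500. The remaining $1,237,500 passes to the descendants.
The descendants' portion ($1,237,500) is divided at the children's generation into 3 shares of $412,500. Liora takes $412,500. The 2 shares of the deceased (Uma and Greta) are combined into a pool of $825,000.
That pool ($825,000) is divided at the grandchildren's generation equally among Zane, Una, Qadir, Adaeze, and Leilani: $165,000 each.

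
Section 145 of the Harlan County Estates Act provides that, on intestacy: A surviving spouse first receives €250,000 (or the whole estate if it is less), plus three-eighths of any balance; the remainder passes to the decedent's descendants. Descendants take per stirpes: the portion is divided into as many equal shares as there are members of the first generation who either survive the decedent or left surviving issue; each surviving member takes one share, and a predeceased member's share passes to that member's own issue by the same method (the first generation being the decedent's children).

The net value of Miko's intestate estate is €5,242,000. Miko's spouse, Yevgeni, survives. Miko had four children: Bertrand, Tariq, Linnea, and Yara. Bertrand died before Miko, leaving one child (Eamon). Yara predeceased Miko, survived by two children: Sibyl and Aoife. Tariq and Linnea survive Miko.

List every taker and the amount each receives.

Yevgeni: €2,122,000; Eamon: €780,000; Tariq: €780,000; Linnea: €780,000; Sibyl: €390,000; Aoife: €390,000

Yevgeni first takes €250,000, leaving a balance of €4,992,000. Yevgeni then takes three-eighths of the balance (€1,872,000), for a total of €2,122,000. The remaining €3,120,000 passes to the descendants.
The descendants' portion (€3,120,000) is divided into 4 shares of €780,000: Tariq and Linnea each take €780,000; Bertrand's €780,000 share passes to Bertrand's issue; Yara's €780,000 share passes to Yara's issue.
Bertrand's share (€780,000) passes entirely to Eamon.
Yara's share (€780,000) is divided into 2 shares of €390,000: Sibyl and Aoife each take €390,000.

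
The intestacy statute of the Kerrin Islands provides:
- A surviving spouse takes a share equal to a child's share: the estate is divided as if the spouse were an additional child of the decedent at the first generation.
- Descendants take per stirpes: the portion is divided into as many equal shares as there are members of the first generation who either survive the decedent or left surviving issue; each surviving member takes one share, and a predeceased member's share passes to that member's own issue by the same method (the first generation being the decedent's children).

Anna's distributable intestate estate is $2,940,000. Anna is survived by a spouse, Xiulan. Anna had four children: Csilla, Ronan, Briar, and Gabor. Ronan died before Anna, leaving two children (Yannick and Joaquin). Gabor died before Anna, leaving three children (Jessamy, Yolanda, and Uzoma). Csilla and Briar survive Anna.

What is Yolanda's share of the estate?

The spouse counts as an additional share at the children's level, so there are 5 primary shares of $588,000. Xiulan takes one such share ($588,000).
The children's combined portion ($2,352,000) is divided into 4 shares of $588,000: Csilla and Briar each take $588,000; Ronan's $588,000 share passes to Ronan's issue; Gabor's $588,000 share passes to Gabor's issue.
Ronan's share ($588,000) is divided into 2 shares of $294,000: Yannick and Joaquin each take $294,000.
Gabor's share ($588,000) is divided into 3 shares of $196,000: Jessamy, Yolanda, and Uzoma each take $196,000.

Yolanda receives $196,000.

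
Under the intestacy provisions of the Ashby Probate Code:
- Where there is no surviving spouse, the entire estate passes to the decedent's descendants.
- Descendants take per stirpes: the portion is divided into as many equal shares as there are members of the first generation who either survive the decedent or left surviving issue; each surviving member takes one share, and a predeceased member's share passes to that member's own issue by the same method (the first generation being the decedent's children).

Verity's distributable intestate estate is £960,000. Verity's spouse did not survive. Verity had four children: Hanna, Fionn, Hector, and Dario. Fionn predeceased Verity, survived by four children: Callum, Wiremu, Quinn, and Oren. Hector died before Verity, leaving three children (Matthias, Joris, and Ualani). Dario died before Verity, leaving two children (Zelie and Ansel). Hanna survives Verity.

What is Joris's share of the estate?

The entire £960,000 passes to the descendants.
That amount (£960,000) is divided into 4 shares of £240,000: Hanna takes £240,000; Fionn's £240,000 share passes to Fionn's issue; Hector's £240,000 share passes to Hector's issue; Dario's £240,000 share passes to Dario's issue.
Fionn's share (£240,000) is divided into 4 shares of £60,000: Callum, Wiremu, Quinn, and Oren each take £60,000.
Hector's share (£240,000) is divided into 3 shares of £80,000: Matthias, Joris, and Ualani each take £80,000.
Dario's share (£240,000) is divided into 2 shares of £120,000: Zelie and Ansel each take £120,000.

Joris receives £80,000.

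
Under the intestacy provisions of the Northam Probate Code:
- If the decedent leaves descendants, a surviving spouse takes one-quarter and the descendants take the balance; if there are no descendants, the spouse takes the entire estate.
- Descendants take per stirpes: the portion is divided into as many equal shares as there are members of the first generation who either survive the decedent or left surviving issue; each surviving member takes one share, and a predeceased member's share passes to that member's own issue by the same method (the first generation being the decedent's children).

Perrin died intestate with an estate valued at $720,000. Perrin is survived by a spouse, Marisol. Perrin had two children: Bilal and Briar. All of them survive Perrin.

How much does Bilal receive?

Bilal receives $270,000.

Marisol takes one-quarter of $720,000 = $180,000. The remaining $540,000 passes to the descendants.
The descendants' portion ($540,000) is divided into 2 shares of $270,000: Bilal and Briar each take $270,000.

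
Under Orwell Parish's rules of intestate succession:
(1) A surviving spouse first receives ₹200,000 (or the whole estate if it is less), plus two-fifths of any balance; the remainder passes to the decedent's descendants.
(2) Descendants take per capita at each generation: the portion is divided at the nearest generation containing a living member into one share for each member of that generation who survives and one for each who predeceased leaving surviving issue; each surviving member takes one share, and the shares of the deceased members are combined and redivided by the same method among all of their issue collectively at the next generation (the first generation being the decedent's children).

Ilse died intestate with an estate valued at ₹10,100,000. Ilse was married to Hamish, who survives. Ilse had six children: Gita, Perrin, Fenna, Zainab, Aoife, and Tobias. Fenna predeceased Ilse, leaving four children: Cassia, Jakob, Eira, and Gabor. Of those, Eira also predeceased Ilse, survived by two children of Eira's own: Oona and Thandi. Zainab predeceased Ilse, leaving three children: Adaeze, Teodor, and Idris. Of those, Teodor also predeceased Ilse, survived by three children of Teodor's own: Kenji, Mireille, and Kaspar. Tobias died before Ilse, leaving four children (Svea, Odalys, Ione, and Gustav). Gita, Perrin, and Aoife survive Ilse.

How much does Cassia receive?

Hamish first takes ₹200,000, leaving a balance of ₹9,900,000. Hamish then takes two-fifths of the balance (₹3,960,000), for a total of ₹4,160,000. The remaining ₹5,940,000 passes to the descendants.
The descendants' portion (₹5,940,000) is divided at the children's generation into 6 shares of ₹990,000. Gita, Perrin, and Aoife each take ₹990,000. The 3 shares of the deceased (Fenna, Zainab, and Tobias) are combined into a pool of ₹2,970,000.
That pool (₹2,970,000) is divided at the grandchildren's generation into 11 shares of ₹270,000. Cassia, Jakob, Gabor, Adaeze, Idris, Svea, Odalys, Ione, and Gustav each take ₹270,000. The 2 shares of the deceased (Eira and Teodor) are combined into a pool of ₹540,000.
That pool (₹540,000) is divided at the great-grandchildren's generation equally among Oona, Thandi, Kenji, Mireille, and Kaspar: ₹108,000 each.

Cassia receives ₹270,000.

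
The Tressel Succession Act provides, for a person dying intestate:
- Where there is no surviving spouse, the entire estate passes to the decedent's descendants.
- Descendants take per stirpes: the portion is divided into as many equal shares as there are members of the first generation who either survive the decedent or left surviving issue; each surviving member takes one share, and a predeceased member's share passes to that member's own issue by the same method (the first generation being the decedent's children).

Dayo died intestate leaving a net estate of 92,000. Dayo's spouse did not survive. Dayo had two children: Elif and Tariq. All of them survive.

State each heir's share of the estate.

The entire 92,000 passes to the descendants.
That amount (92,000) is divided into 2 shares of 46,000: Elif and Tariq each take 46,000.

Elif: 46,000; Tariq: 46,000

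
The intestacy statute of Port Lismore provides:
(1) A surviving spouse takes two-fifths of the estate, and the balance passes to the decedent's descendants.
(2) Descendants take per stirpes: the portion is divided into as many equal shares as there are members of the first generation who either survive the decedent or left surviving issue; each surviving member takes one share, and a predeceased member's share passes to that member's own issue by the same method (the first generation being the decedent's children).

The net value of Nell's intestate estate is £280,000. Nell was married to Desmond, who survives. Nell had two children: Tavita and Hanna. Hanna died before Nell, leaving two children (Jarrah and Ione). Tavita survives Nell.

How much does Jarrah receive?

Desmond takes two-fifths of £280,000 = £112,000. The remaining £168,000 passes to the descendants.
The descendants' portion (£168,000) is divided into 2 shares of £84,000: Tavita takes £84,000; Hanna's £84,000 share passes to Hanna's issue.
Hanna's share (£84,000) is divided into 2 shares of £42,000: Jarrah and Ione each take £42,000.

Jarrah receives £42,000.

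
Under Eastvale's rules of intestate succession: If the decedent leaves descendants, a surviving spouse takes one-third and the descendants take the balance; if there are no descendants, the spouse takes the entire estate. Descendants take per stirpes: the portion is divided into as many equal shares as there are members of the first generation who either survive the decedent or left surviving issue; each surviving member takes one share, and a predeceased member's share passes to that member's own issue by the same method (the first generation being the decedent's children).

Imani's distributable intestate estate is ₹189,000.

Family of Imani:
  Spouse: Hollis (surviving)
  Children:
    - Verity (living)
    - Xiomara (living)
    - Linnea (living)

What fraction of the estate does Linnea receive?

Linnea receives 2/9 of the estate.

Hollis takes one-third of ₹189,000 = ₹63,000. The remaining ₹126,000 passes to the descendants.
The descendants' portion (₹126,000) is divided into 3 shares of ₹42,000: Verity, Xiomara, and Linnea each take ₹42,000.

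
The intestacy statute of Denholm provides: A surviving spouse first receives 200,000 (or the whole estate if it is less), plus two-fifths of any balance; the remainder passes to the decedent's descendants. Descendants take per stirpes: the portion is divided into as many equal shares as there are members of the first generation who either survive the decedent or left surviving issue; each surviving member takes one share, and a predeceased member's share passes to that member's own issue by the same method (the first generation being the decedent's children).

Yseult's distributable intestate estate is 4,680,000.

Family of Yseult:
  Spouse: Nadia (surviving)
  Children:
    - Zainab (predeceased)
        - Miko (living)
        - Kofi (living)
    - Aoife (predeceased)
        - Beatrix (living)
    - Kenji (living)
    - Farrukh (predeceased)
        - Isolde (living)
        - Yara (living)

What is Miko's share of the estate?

Nadia first takes 200,000, leaving a balance of 4,480,000. Nadia then takes two-fifths of the balance (1,792,000), for a total of 1,992,000. The remaining 2,688,000 passes to the descendants.
The descendants' portion (2,688,000) is divided into 4 shares of 672,000: Kenji takes 672,000; Zainab's 672,000 share passes to Zainab's issue; Aoife's 672,000 share passes to Aoife's issue; Farrukh's 672,000 share passes to Farrukh's issue.
Zainab's share (672,000) is divided into 2 shares of 336,000: Miko and Kofi each take 336,000.
Aoife's share (672,000) passes entirely to Beatrix.
Farrukh's share (672,000) is divided into 2 shares of 336,000: Isolde and Yara each take 336,000.

Miko receives 336,000.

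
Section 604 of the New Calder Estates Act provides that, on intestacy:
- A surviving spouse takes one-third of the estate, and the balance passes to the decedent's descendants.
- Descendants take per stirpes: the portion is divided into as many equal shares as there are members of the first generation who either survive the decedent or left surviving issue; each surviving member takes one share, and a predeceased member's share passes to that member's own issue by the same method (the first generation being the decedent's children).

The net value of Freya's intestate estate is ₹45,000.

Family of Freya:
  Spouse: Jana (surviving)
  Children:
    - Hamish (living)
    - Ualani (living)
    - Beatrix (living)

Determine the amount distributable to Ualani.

Ualani receives ₹10,000.

Jana takes one-third of ₹45,000 = ₹15,000. The remaining ₹30,000 passes to the descendants.
The descendants' portion (₹30,000) is divided into 3 shares of ₹10,000: Hamish, Ualani, and Beatrix each take ₹10,000.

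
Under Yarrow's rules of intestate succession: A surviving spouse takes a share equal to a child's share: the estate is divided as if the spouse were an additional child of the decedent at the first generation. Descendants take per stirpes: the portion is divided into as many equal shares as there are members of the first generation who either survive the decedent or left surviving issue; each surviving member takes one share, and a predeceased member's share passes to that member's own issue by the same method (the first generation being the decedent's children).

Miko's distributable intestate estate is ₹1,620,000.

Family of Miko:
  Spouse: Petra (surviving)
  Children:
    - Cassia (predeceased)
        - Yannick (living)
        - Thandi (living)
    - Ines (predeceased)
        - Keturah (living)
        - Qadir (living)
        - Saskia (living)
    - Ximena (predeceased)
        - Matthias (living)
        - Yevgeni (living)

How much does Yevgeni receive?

Yevgeni receives ₹202,500.

The spouse counts as an additional share at the children's level, so there are 4 primary shares of ₹405,000. Petra takes one such share (₹405,000).
The children's combined portion (₹1,215,000) is divided into 3 shares of ₹405,000: Cassia's ₹405,000 share passes to Cassia's issue; Ines's ₹405,000 share passes to Ines's issue; Ximena's ₹405,000 share passes to Ximena's issue.
Cassia's share (₹405,000) is divided into 2 shares of ₹202,500: Yannick and Thandi each take ₹202,500.
Ines's share (₹405,000) is divided into 3 shares of ₹135,000: Keturah, Qadir, and Saskia each take ₹135,000.
Ximena's share (₹405,000) is divided into 2 shares of ₹202,500: Matthias and Yevgeni each take ₹202,500.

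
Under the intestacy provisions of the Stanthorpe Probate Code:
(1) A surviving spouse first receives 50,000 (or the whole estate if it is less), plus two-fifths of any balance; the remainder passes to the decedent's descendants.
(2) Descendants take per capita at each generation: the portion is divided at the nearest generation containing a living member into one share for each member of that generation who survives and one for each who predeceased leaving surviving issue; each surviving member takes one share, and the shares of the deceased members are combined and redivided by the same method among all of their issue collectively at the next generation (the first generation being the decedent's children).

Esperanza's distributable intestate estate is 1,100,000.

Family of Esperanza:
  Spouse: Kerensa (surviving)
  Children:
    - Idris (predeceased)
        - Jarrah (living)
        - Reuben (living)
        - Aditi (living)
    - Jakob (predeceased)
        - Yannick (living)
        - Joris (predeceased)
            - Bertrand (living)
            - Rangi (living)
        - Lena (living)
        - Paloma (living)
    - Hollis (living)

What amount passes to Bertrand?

Bertrand receives 30,000.

Kerensa first takes 50,000, leaving a balance of 1,050,000. Kerensa then takes two-fifths of the balance (420,000), for a total of 470,000. The remaining 630,000 passes to the descendants.
The descendants' portion (630,000) is divided at the children's generation into 3 shares of 210,000. Hollis takes 210,000. The 2 shares of the deceased (Idris and Jakob) are combined into a pool of 420,000.
That pool (420,000) is divided at the grandchildren's generation into 7 shares of 60,000. Jarrah, Reuben, Aditi, Yannick, Lena, and Paloma each take 60,000. The remaining share for the deceased Joris (60,000) is carried to the next generation.
That pool (60,000) is divided at the great-grandchildren's generation equally among Bertrand and Rangi: 30,000 each.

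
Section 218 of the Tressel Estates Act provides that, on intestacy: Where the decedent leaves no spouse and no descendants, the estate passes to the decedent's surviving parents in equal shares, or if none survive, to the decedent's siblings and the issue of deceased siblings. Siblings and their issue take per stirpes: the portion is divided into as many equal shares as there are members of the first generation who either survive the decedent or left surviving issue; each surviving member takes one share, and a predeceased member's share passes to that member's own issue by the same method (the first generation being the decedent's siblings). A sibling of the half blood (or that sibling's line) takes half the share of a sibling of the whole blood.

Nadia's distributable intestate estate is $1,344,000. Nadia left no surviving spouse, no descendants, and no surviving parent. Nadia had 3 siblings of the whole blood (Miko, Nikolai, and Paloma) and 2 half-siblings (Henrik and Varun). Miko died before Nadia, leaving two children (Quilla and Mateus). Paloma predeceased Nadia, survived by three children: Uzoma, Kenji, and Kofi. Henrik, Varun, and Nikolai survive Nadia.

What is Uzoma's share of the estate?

Uzoma receives $112,000.

The entire $1,344,000 passes to the siblings and their issue.
Counting each half-blood sibling's line as half a unit, there are 4 units in $1,344,000, so one unit is $336,000. Whole-blood lines (Miko, Nikolai, and Paloma) take $336,000 each; half-blood lines (Henrik and Varun) take $168,000 each.
Miko's share ($336,000) is divided into 2 shares of $168,000: Quilla and Mateus each take $168,000.
Paloma's share ($336,000) is divided into 3 shares of $112,000: Uzoma, Kenji, and Kofi each take $112,000.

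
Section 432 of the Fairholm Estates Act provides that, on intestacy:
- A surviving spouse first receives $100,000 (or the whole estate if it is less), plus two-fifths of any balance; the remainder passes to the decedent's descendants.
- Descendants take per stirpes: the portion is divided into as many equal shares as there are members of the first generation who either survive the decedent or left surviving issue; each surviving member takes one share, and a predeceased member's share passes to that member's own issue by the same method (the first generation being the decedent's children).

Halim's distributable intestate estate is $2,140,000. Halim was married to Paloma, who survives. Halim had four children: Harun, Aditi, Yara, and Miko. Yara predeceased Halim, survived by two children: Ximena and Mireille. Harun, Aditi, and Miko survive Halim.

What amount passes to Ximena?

Paloma first takes $100,000, leaving a balance of $2,040,000. Paloma then takes two-fifths of the balance ($816,000), for a total of $916,000. The remaining $1,224,000 passes to the descendants.
The descendants' portion ($1,224,000) is divided into 4 shares of $306,000: Harun, Aditi, and Miko each take $306,000; Yara's $306,000 share passes to Yara's issue.
Yara's share ($306,000) is divided into 2 shares of $153,000: Ximena and Mireille each take $153,000.

Ximena receives $153,000.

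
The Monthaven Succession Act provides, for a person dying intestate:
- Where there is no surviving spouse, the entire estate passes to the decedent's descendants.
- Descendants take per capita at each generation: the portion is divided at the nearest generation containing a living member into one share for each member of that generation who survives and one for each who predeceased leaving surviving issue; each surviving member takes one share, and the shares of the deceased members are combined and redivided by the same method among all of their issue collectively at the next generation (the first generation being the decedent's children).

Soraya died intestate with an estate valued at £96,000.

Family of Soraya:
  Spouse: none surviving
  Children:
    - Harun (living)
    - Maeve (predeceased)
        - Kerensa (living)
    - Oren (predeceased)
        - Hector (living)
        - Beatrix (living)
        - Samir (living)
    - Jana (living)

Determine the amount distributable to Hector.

Hector receives £12,000.

The entire £96,000 passes to the descendants.
That amount (£96,000) is divided at the children's generation into 4 shares of £24,000. Harun and Jana each take £24,000. The 2 shares of the deceased (Maeve and Oren) are combined into a pool of £48,000.
That pool (£48,000) is divided at the grandchildren's generation equally among Kerensa, Hector, Beatrix, and Samir: £12,000 each.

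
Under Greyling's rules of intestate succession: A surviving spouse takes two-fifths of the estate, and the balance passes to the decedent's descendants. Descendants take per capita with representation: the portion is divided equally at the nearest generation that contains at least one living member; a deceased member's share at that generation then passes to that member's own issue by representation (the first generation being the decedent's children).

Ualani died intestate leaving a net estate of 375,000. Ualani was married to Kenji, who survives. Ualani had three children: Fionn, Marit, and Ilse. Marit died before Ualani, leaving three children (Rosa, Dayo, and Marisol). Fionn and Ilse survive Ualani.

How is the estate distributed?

Kenji takes two-fifths of 375,000 = 150,000. The remaining 225,000 passes to the descendants.
The descendants' portion (225,000) is divided into 3 shares of 75,000: Fionn and Ilse each take 75,000; Marit's 75,000 share passes to Marit's issue.
Marit's share (75,000) is divided into 3 shares of 25,000: Rosa, Dayo, and Marisol each take 25,000.

Kenji: 150,000; Fionn: 75,000; Rosa: 25,000; Dayo: 25,000; Marisol: 25,000; Ilse: 75,000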